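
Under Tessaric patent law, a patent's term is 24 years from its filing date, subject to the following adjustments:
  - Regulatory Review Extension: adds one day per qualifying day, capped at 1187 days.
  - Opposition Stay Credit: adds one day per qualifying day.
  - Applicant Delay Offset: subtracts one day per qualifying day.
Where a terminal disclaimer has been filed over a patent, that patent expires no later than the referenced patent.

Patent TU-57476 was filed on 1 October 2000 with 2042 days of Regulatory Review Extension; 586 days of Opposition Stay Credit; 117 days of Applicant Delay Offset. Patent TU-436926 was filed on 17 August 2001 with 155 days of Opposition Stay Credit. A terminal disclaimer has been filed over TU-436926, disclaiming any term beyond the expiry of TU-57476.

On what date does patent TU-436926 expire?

Natural term of TU-436926:
  Base: filing + 24 years → 17 August 2025.
  Opposition Stay Credit: +155 days → 19 January 2026.
Expiry of referenced patent TU-57476:
  Base: filing + 24 years → 1 October 2024.
  Regulatory Review Extension: 2042 days claimed exceeds the 1187-day cap, so +1187 days → 1 January 2028.
  Opposition Stay Credit: +586 days → 9 August 2029.
  Applicant Delay Offset: −117 days → 14 April 2029.
Terminal disclaimer: TU-436926 expires on the earlier of 19 January 2026 and 14 April 2029.

January 19, 2026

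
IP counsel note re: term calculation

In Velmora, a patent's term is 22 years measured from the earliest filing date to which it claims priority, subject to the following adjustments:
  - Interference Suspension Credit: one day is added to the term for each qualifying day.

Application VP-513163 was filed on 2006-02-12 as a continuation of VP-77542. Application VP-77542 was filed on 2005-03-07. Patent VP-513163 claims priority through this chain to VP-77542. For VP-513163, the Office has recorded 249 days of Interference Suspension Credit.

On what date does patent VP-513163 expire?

Earliest priority filing: 7 March 2005.
Base term: 7 March 2005 + 22 years → 7 March 2027.
Interference Suspension Credit: +249 days → 11 November 2027.

2027-11-11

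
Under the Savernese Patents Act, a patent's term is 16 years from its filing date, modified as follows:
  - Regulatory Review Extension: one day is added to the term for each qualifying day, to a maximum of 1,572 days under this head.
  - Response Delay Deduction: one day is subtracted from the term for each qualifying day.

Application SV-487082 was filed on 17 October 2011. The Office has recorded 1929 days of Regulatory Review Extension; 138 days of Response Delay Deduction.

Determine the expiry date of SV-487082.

Base term: filing date + 16 years → 17 October 2027.
Regulatory Review Extension: 1929 days claimed exceeds the 1572-day cap, so +1572 days → 5 February 2032.
Response Delay Deduction: −138 days → 20 September 2031.

September 20, 2031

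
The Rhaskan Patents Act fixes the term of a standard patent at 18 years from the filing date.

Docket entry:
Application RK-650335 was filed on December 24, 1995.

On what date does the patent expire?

Filing date + 18 years → 24 December 2013.

December 24, 2013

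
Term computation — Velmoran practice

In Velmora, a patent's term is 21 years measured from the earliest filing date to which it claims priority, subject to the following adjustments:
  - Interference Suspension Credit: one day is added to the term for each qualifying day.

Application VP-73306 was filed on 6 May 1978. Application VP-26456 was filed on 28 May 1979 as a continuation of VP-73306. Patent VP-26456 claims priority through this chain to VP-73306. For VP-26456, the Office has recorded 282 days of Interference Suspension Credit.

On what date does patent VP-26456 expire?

February 12, 2000

Earliest priority filing: 6 May 1978.
Base term: 6 May 1978 + 21 years → 6 May 1999.
Interference Suspension Credit: +282 days → 12 February 2000.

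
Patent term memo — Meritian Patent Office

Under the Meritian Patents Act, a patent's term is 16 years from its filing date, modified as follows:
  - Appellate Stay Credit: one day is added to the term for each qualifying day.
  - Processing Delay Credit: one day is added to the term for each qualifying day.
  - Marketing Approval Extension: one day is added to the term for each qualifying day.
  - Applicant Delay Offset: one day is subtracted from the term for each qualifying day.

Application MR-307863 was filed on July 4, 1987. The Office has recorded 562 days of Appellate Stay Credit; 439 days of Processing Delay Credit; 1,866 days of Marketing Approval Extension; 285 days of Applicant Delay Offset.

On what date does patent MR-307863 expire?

Base term: filing date + 16 years → 4 July 2003.
Appellate Stay Credit: +562 days → 16 January 2005.
Processing Delay Credit: +439 days → 31 March 2006.
Marketing Approval Extension: +1866 days → 10 May 2011.
Applicant Delay Offset: −285 days → 29 July 2010.

July 29, 2010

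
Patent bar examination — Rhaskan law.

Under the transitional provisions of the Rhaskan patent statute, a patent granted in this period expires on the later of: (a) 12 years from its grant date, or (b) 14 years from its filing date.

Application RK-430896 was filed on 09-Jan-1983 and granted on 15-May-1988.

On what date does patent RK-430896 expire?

(a) grant + 12 years → 15 May 2000.
(b) filing + 14 years → 9 January 1997.
Later of the two: 15 May 2000.

2000-05-15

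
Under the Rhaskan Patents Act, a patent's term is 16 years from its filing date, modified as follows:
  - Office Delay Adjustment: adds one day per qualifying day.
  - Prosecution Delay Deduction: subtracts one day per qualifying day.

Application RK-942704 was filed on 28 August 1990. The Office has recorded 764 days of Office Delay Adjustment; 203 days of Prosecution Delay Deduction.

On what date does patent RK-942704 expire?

2008-03-11

Base term: filing date + 16 years → 28 August 2006.
Office Delay Adjustment: +764 days → 30 September 2008.
Prosecution Delay Deduction: −203 days → 11 March 2008.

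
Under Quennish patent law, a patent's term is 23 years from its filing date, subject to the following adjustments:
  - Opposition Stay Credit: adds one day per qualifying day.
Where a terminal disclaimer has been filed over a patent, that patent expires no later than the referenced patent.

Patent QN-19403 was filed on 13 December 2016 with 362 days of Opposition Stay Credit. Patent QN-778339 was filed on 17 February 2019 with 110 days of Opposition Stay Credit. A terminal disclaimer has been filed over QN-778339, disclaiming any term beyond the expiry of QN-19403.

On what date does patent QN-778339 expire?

Natural term of QN-778339:
  Base: filing + 23 years → 17 February 2042.
  Opposition Stay Credit: +110 days → 7 June 2042.
Expiry of referenced patent QN-19403:
  Base: filing + 23 years → 13 December 2039.
  Opposition Stay Credit: +362 days → 9 December 2040.
Terminal disclaimer: QN-778339 expires on the earlier of 7 June 2042 and 9 December 2040.

December 9, 2040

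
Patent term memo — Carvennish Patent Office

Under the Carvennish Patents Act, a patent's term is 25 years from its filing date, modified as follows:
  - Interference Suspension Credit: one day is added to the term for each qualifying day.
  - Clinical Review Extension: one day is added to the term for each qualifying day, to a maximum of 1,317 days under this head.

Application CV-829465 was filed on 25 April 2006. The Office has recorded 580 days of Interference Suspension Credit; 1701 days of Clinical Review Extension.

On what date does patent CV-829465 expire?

2036-07-04

Base term: filing date + 25 years → 25 April 2031.
Interference Suspension Credit: +580 days → 25 November 2032.
Clinical Review Extension: 1701 days claimed exceeds the 1317-day cap, so +1317 days → 4 July 2036.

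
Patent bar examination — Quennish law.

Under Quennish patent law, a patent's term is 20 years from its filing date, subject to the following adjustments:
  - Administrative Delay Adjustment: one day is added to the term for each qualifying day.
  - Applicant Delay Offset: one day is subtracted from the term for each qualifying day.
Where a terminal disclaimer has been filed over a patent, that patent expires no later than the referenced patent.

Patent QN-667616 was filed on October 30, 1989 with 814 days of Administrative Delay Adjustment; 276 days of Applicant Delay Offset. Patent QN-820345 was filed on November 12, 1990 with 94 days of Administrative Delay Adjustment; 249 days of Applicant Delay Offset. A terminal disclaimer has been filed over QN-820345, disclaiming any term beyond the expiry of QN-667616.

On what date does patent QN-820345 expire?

June 10, 2010

Natural term of QN-820345:
  Base: filing + 20 years → 12 November 2010.
  Administrative Delay Adjustment: +94 days → 14 February 2011.
  Applicant Delay Offset: −249 days → 10 June 2010.
Expiry of referenced patent QN-667616:
  Base: filing + 20 years → 30 October 2009.
  Administrative Delay Adjustment: +814 days → 22 January 2012.
  Applicant Delay Offset: −276 days → 21 April 2011.
Terminal disclaimer: QN-820345 expires on the earlier of 10 June 2010 and 21 April 2011.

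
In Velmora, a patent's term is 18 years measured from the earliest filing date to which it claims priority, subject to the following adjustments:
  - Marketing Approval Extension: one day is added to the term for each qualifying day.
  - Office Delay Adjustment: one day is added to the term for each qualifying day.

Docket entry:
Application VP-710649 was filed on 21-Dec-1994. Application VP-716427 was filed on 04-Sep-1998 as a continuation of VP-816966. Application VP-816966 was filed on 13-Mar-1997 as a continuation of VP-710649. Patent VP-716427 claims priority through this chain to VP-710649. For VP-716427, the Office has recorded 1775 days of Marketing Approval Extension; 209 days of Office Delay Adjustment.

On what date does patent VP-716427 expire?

Earliest priority filing: 21 December 1994.
Base term: 21 December 1994 + 18 years → 21 December 2012.
Marketing Approval Extension: +1775 days → 31 October 2017.
Office Delay Adjustment: +209 days → 28 May 2018.

May 28, 2018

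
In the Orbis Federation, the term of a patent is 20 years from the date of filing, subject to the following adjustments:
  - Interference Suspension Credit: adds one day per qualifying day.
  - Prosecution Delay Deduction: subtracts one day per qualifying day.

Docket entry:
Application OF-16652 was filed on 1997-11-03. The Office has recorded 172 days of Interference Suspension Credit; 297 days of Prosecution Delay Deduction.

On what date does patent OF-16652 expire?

July 1, 2017

Base term: filing date + 20 years → 3 November 2017.
Interference Suspension Credit: +172 days → 24 April 2018.
Prosecution Delay Deduction: −297 days → 1 July 2017.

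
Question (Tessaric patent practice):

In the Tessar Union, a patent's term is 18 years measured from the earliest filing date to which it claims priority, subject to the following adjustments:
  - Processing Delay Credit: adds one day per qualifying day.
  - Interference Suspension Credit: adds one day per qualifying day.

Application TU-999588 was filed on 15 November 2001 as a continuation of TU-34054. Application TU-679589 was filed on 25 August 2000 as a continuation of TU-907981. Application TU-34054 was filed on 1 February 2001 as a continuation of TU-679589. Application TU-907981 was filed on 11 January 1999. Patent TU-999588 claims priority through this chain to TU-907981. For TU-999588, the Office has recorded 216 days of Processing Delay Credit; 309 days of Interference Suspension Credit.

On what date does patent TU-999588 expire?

Earliest priority filing: 11 January 1999.
Base term: 11 January 1999 + 18 years → 11 January 2017.
Processing Delay Credit: +216 days → 15 August 2017.
Interference Suspension Credit: +309 days → 20 June 2018.

June 20, 2018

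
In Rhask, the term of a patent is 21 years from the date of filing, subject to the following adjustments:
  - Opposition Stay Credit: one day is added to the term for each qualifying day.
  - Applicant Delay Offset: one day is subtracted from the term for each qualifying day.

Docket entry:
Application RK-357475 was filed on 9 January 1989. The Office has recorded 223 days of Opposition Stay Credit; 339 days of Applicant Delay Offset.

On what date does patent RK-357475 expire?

Base term: filing date + 21 years → 9 January 2010.
Opposition Stay Credit: +223 days → 20 August 2010.
Applicant Delay Offset: −339 days → 15 September 2009.

September 15, 2009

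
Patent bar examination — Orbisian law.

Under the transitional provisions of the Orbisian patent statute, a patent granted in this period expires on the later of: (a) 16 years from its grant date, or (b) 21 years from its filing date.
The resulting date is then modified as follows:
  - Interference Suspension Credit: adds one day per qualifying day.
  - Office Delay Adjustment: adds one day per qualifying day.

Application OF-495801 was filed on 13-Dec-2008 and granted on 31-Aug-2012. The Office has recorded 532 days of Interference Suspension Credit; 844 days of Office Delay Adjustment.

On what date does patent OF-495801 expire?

(a) grant + 16 years → 31 August 2028.
(b) filing + 21 years → 13 December 2029.
Later of the two: 13 December 2029.
Interference Suspension Credit: +532 days → 29 May 2031.
Office Delay Adjustment: +844 days → 19 September 2033.

2033-09-19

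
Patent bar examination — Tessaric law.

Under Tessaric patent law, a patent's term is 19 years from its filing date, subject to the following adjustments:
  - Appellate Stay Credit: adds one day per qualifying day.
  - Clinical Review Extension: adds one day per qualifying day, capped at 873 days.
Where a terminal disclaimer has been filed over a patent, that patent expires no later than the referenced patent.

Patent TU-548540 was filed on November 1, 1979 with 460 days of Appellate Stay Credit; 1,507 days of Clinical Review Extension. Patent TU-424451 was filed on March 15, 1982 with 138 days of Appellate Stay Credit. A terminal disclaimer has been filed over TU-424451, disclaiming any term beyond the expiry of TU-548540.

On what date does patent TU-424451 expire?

2001-07-31

Natural term of TU-424451:
  Base: filing + 19 years → 15 March 2001.
  Appellate Stay Credit: +138 days → 31 July 2001.
Expiry of referenced patent TU-548540:
  Base: filing + 19 years → 1 November 1998.
  Appellate Stay Credit: +460 days → 4 February 2000.
  Clinical Review Extension: 1507 days claimed exceeds the 873-day cap, so +873 days → 26 June 2002.
Terminal disclaimer: TU-424451 expires on the earlier of 31 July 2001 and 26 June 2002.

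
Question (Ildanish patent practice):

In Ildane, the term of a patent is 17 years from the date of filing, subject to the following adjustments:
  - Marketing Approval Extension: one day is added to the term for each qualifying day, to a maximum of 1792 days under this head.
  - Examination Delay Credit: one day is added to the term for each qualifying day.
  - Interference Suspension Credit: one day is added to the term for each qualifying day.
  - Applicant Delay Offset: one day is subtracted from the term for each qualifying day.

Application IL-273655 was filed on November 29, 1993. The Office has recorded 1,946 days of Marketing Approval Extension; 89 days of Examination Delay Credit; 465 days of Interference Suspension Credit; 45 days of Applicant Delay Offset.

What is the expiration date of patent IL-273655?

2017-03-18

Base term: filing date + 17 years → 29 November 2010.
Marketing Approval Extension: 1946 days claimed exceeds the 1792-day cap, so +1792 days → 26 October 2015.
Examination Delay Credit: +89 days → 23 January 2016.
Interference Suspension Credit: +465 days → 2 May 2017.
Applicant Delay Offset: −45 days → 18 March 2017.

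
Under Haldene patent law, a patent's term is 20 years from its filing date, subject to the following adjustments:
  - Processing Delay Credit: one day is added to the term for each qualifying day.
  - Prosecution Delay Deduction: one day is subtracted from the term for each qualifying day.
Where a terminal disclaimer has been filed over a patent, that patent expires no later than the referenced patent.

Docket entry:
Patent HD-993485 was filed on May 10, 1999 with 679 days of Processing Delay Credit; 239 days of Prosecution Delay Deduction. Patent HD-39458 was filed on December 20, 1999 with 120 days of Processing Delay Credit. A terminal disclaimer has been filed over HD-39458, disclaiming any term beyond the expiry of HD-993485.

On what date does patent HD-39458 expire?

Natural term of HD-39458:
  Base: filing + 20 years → 20 December 2019.
  Processing Delay Credit: +120 days → 18 April 2020.
Expiry of referenced patent HD-993485:
  Base: filing + 20 years → 10 May 2019.
  Processing Delay Credit: +679 days → 19 March 2021.
  Prosecution Delay Deduction: −239 days → 23 July 2020.
Terminal disclaimer: HD-39458 expires on the earlier of 18 April 2020 and 23 July 2020.

April 18, 2020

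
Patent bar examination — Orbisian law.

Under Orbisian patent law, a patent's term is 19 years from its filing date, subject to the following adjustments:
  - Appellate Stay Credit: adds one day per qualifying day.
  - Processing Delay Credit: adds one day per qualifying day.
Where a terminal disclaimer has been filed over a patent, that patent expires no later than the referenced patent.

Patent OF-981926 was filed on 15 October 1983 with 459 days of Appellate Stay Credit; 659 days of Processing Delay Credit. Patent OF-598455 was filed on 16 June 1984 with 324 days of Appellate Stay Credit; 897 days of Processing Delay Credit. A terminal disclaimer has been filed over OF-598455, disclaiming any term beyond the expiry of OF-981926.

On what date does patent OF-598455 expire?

November 6, 2005

Natural term of OF-598455:
  Base: filing + 19 years → 16 June 2003.
  Appellate Stay Credit: +324 days → 5 May 2004.
  Processing Delay Credit: +897 days → 19 October 2006.
Expiry of referenced patent OF-981926:
  Base: filing + 19 years → 15 October 2002.
  Appellate Stay Credit: +459 days → 17 January 2004.
  Processing Delay Credit: +659 days → 6 November 2005.
Terminal disclaimer: OF-598455 expires on the earlier of 19 October 2006 and 6 November 2005.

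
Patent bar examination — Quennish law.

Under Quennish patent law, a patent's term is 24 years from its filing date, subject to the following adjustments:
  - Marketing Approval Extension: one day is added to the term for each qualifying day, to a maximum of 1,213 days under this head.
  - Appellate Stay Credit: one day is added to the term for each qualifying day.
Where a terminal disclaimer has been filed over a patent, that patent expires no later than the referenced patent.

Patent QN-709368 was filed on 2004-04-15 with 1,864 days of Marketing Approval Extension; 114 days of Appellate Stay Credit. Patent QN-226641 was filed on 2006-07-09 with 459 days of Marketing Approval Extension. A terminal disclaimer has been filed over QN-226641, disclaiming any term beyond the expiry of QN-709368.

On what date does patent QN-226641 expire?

October 11, 2031

Natural term of QN-226641:
  Base: filing + 24 years → 9 July 2030.
  Marketing Approval Extension: 459 days (within the 1213-day cap) → +459 days → 11 October 2031.
Expiry of referenced patent QN-709368:
  Base: filing + 24 years → 15 April 2028.
  Marketing Approval Extension: 1864 days claimed exceeds the 1213-day cap, so +1213 days → 11 August 2031.
  Appellate Stay Credit: +114 days → 3 December 2031.
Terminal disclaimer: QN-226641 expires on the earlier of 11 October 2031 and 3 December 2031.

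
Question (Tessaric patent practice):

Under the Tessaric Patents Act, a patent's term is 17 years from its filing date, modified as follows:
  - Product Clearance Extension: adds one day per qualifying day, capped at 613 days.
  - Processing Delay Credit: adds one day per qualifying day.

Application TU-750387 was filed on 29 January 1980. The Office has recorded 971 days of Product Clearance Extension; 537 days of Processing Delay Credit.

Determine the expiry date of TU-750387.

2000-03-24

Base term: filing date + 17 years → 29 January 1997.
Product Clearance Extension: 971 days claimed exceeds the 613-day cap, so +613 days → 4 October 1998.
Processing Delay Credit: +537 days → 24 March 2000.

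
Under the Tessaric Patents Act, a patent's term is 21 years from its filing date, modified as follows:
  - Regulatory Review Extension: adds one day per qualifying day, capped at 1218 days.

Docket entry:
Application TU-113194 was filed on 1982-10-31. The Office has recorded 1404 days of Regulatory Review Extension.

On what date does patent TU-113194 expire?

Base term: filing date + 21 years → 31 October 2003.
Regulatory Review Extension: 1404 days claimed exceeds the 1218-day cap, so +1218 days → 2 March 2007.

March 2, 2007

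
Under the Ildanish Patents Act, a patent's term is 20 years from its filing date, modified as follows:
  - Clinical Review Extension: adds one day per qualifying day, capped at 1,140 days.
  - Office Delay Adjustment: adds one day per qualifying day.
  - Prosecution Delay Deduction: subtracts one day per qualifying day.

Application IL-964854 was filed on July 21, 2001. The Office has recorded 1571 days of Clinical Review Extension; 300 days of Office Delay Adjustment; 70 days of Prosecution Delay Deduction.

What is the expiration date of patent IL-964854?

April 21, 2025

Base term: filing date + 20 years → 21 July 2021.
Clinical Review Extension: 1571 days claimed exceeds the 1140-day cap, so +1140 days → 3 September 2024.
Office Delay Adjustment: +300 days → 30 June 2025.
Prosecution Delay Deduction: −70 days → 21 April 2025.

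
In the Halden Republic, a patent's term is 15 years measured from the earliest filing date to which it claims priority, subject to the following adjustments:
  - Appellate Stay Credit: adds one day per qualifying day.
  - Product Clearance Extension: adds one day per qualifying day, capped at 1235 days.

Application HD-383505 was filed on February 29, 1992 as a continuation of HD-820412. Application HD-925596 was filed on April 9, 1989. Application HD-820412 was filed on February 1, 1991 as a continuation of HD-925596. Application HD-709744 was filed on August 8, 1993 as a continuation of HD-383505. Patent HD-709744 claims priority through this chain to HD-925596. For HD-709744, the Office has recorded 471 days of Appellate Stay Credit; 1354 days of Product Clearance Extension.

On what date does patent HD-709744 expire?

Earliest priority filing: 9 April 1989.
Base term: 9 April 1989 + 15 years → 9 April 2004.
Appellate Stay Credit: +471 days → 24 July 2005.
Product Clearance Extension: 1354 days claimed exceeds the 1235-day cap, so +1235 days → 10 December 2008.

December 10, 2008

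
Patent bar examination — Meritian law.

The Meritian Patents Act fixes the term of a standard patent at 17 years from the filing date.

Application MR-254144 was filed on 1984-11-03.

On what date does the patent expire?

November 3, 2001

Filing date + 17 years → 3 November 2001.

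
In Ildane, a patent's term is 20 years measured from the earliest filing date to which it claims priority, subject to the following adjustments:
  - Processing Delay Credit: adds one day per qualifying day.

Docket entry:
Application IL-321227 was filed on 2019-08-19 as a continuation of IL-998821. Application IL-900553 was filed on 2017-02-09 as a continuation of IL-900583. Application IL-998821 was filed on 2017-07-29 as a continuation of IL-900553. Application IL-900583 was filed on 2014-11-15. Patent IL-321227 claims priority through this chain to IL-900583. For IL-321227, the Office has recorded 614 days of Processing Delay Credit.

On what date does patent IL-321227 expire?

2036-07-21

Earliest priority filing: 15 November 2014.
Base term: 15 November 2014 + 20 years → 15 November 2034.
Processing Delay Credit: +614 days → 21 July 2036.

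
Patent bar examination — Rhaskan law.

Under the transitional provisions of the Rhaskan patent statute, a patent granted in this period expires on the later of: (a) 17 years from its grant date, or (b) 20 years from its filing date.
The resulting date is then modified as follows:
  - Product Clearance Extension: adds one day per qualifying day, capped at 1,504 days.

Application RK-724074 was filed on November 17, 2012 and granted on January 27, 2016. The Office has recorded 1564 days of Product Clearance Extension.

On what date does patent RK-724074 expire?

(a) grant + 17 years → 27 January 2033.
(b) filing + 20 years → 17 November 2032.
Later of the two: 27 January 2033.
Product Clearance Extension: 1564 days claimed exceeds the 1504-day cap, so +1504 days → 11 March 2037.

2037-03-11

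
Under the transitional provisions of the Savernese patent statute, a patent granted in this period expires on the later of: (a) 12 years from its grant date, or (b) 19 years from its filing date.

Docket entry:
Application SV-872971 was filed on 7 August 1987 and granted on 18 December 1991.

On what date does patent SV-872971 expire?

(a) grant + 12 years → 18 December 2003.
(b) filing + 19 years → 7 August 2006.
Later of the two: 7 August 2006.

2006-08-07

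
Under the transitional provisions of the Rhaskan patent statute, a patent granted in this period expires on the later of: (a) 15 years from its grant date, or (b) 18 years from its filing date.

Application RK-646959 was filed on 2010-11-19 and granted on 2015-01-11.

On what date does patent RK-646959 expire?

January 11, 2030

(a) grant + 15 years → 11 January 2030.
(b) filing + 18 years → 19 November 2028.
Later of the two: 11 January 2030.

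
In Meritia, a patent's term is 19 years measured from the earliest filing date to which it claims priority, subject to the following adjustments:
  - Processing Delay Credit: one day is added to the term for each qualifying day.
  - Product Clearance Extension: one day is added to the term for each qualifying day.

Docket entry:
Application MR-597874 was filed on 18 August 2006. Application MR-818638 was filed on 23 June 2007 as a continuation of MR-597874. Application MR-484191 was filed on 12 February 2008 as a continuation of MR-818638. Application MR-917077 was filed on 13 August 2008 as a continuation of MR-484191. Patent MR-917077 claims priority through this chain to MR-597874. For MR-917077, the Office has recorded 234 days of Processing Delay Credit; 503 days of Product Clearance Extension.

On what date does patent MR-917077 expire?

August 25, 2027

Earliest priority filing: 18 August 2006.
Base term: 18 August 2006 + 19 years → 18 August 2025.
Processing Delay Credit: +234 days → 9 April 2026.
Product Clearance Extension: +503 days → 25 August 2027.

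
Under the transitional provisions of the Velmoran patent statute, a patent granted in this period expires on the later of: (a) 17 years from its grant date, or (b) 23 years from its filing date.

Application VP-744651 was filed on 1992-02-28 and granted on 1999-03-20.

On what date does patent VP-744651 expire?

March 20, 2016

(a) grant + 17 years → 20 March 2016.
(b) filing + 23 years → 28 February 2015.
Later of the two: 20 March 2016.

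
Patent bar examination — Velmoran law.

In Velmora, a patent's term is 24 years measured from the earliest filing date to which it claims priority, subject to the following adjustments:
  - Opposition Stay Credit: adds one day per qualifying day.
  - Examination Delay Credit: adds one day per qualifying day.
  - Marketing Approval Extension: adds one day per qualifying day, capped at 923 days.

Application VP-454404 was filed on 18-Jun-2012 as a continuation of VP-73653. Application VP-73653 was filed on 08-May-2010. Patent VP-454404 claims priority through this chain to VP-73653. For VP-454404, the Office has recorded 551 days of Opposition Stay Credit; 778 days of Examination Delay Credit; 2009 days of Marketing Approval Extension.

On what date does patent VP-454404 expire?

Earliest priority filing: 8 May 2010.
Base term: 8 May 2010 + 24 years → 8 May 2034.
Opposition Stay Credit: +551 days → 10 November 2035.
Examination Delay Credit: +778 days → 27 December 2037.
Marketing Approval Extension: 2009 days claimed exceeds the 923-day cap, so +923 days → 7 July 2040.

July 7, 2040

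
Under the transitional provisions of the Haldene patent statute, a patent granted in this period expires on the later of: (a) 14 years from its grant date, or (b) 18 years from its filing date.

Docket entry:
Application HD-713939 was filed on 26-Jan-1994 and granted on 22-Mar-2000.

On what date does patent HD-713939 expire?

2014-03-22

(a) grant + 14 years → 22 March 2014.
(b) filing + 18 years → 26 January 2012.
Later of the two: 22 March 2014.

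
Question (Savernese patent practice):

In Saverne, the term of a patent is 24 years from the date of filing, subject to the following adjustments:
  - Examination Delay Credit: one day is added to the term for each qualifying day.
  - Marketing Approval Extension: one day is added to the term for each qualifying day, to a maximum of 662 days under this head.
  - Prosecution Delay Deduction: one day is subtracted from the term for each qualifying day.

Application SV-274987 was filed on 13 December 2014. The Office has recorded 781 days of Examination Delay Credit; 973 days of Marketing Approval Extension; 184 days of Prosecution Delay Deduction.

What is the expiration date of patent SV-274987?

May 25, 2042

Base term: filing date + 24 years → 13 December 2038.
Examination Delay Credit: +781 days → 1 February 2041.
Marketing Approval Extension: 973 days claimed exceeds the 662-day cap, so +662 days → 25 November 2042.
Prosecution Delay Deduction: −184 days → 25 May 2042.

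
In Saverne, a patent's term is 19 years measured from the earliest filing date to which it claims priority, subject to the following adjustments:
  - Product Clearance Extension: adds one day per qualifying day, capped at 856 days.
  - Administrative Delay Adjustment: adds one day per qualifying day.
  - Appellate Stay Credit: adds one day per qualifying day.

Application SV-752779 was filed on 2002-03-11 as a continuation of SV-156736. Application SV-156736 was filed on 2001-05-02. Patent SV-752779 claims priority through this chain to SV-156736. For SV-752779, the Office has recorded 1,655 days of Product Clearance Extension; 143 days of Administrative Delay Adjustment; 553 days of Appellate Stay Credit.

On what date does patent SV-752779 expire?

August 1, 2024

Earliest priority filing: 2 May 2001.
Base term: 2 May 2001 + 19 years → 2 May 2020.
Product Clearance Extension: 1655 days claimed exceeds the 856-day cap, so +856 days → 5 September 2022.
Administrative Delay Adjustment: +143 days → 26 January 2023.
Appellate Stay Credit: +553 days → 1 August 2024.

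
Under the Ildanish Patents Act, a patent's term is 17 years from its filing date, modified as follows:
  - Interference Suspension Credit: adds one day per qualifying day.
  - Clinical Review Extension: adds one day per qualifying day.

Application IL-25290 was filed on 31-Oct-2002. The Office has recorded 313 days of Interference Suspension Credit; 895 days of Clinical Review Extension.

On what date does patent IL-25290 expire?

Base term: filing date + 17 years → 31 October 2019.
Interference Suspension Credit: +313 days → 8 September 2020.
Clinical Review Extension: +895 days → 20 February 2023.

February 20, 2023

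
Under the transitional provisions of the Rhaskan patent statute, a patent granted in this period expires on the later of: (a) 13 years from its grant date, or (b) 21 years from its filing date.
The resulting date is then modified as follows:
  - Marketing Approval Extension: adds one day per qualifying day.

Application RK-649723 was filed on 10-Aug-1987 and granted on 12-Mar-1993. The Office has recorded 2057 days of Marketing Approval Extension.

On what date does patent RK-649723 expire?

March 29, 2014

(a) grant + 13 years → 12 March 2006.
(b) filing + 21 years → 10 August 2008.
Later of the two: 10 August 2008.
Marketing Approval Extension: +2057 days → 29 March 2014.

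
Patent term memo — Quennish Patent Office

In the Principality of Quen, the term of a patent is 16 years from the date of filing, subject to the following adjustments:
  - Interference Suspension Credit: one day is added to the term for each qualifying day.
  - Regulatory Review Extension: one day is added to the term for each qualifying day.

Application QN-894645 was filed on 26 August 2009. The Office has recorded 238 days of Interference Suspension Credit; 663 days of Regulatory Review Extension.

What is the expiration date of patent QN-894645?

Base term: filing date + 16 years → 26 August 2025.
Interference Suspension Credit: +238 days → 21 April 2026.
Regulatory Review Extension: +663 days → 13 February 2028.

February 13, 2028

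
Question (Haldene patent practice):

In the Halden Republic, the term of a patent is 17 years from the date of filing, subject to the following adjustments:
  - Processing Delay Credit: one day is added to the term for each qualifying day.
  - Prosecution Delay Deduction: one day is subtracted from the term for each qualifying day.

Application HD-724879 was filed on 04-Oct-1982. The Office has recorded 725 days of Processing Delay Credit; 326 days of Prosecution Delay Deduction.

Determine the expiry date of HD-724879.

Base term: filing date + 17 years → 4 October 1999.
Processing Delay Credit: +725 days → 28 September 2001.
Prosecution Delay Deduction: −326 days → 6 November 2000.

November 6, 2000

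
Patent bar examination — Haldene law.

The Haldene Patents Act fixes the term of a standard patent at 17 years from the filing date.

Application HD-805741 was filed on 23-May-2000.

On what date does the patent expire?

Filing date + 17 years → 23 May 2017.

May 23, 2017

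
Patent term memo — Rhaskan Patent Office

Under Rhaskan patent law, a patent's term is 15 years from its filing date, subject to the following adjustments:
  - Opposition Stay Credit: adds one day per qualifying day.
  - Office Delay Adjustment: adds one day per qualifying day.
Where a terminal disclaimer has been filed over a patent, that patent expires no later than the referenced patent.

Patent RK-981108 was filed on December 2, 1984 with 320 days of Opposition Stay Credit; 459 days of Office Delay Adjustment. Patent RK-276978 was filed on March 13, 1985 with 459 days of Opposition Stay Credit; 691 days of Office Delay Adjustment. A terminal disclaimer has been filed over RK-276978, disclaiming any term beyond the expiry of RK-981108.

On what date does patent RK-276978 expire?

Natural term of RK-276978:
  Base: filing + 15 years → 13 March 2000.
  Opposition Stay Credit: +459 days → 15 June 2001.
  Office Delay Adjustment: +691 days → 7 May 2003.
Expiry of referenced patent RK-981108:
  Base: filing + 15 years → 2 December 1999.
  Opposition Stay Credit: +320 days → 17 October 2000.
  Office Delay Adjustment: +459 days → 19 January 2002.
Terminal disclaimer: RK-276978 expires on the earlier of 7 May 2003 and 19 January 2002.

2002-01-19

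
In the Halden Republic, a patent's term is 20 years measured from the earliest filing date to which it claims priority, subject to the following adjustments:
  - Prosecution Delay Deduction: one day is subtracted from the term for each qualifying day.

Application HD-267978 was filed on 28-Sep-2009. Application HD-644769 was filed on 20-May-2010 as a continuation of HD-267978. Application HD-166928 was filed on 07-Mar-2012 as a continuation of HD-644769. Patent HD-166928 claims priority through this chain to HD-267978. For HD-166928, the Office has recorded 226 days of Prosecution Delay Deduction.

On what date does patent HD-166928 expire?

Earliest priority filing: 28 September 2009.
Base term: 28 September 2009 + 20 years → 28 September 2029.
Prosecution Delay Deduction: −226 days → 14 February 2029.

February 14, 2029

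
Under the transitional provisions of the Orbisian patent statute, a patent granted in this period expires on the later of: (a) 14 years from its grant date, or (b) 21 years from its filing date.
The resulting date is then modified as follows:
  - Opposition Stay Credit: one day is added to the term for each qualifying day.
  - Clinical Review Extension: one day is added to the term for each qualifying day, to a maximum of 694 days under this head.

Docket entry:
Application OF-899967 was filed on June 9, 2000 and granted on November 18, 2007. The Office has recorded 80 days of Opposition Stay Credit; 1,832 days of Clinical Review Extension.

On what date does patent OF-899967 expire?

(a) grant + 14 years → 18 November 2021.
(b) filing + 21 years → 9 June 2021.
Later of the two: 18 November 2021.
Opposition Stay Credit: +80 days → 6 February 2022.
Clinical Review Extension: 1832 days claimed exceeds the 694-day cap, so +694 days → 1 January 2024.

2024-01-01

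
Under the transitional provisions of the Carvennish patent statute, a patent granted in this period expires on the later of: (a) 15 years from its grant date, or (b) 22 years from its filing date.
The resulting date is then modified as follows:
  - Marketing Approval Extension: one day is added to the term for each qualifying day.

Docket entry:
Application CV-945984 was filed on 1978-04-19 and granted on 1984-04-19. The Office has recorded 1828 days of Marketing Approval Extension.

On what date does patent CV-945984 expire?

April 21, 2005

(a) grant + 15 years → 19 April 1999.
(b) filing + 22 years → 19 April 2000.
Later of the two: 19 April 2000.
Marketing Approval Extension: +1828 days → 21 April 2005.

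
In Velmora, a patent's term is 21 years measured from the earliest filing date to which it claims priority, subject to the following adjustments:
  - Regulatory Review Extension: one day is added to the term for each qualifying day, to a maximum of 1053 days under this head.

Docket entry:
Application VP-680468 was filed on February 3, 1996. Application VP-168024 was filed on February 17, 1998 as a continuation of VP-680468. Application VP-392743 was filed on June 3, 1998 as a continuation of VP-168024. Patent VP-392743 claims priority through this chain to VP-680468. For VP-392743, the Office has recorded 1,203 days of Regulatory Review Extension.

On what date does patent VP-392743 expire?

Earliest priority filing: 3 February 1996.
Base term: 3 February 1996 + 21 years → 3 February 2017.
Regulatory Review Extension: 1203 days claimed exceeds the 1053-day cap, so +1053 days → 23 December 2019.

2019-12-23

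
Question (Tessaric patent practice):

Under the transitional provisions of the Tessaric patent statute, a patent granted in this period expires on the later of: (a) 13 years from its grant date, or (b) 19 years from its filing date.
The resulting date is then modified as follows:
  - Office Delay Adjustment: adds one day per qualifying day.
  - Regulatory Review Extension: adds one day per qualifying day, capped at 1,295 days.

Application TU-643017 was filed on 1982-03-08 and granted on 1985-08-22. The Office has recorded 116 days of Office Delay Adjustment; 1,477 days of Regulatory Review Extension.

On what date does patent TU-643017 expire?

(a) grant + 13 years → 22 August 1998.
(b) filing + 19 years → 8 March 2001.
Later of the two: 8 March 2001.
Office Delay Adjustment: +116 days → 2 July 2001.
Regulatory Review Extension: 1477 days claimed exceeds the 1295-day cap, so +1295 days → 17 January 2005.

2005-01-17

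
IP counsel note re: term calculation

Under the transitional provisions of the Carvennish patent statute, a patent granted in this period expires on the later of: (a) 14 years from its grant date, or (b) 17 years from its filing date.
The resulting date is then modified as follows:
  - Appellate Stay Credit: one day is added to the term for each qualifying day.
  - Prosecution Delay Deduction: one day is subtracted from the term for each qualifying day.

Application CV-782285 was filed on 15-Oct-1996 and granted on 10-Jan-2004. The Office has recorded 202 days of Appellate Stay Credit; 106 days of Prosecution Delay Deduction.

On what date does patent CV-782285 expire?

(a) grant + 14 years → 10 January 2018.
(b) filing + 17 years → 15 October 2013.
Later of the two: 10 January 2018.
Appellate Stay Credit: +202 days → 31 July 2018.
Prosecution Delay Deduction: −106 days → 16 April 2018.

April 16, 2018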